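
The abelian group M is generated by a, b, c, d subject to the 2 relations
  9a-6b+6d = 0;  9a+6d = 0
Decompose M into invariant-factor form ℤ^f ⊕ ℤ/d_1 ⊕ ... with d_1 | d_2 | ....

Answer: M ≅ ℤ^2 ⊕ ℤ/3 ⊕ ℤ/6

Derivation:
rank_ℚ(R)=2; free=4−2=2
SNF(R) diag = [3, 6] → torsion [3, 6]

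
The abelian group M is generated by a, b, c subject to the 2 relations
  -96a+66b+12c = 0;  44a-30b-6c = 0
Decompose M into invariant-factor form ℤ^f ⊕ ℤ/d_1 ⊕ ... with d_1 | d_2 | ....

rank_ℚ(R)=2; free=3−2=1
SNF(R) diag = [2, 6] → torsion [2, 6]

Answer: M ≅ ℤ^1 ⊕ ℤ/2 ⊕ ℤ/6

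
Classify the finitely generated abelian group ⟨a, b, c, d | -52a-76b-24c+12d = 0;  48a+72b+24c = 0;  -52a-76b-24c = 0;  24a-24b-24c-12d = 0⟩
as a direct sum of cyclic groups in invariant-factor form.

rank_ℚ(R)=4; free=4−4=0
SNF(R) diag = [4, 12, 24, 24] → torsion [4, 12, 24, 24]

Answer: M ≅ ℤ/4 ⊕ ℤ/12 ⊕ ℤ/24 ⊕ ℤ/24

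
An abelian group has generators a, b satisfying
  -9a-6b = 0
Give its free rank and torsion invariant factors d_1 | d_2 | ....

rank_ℚ(R)=1; free=2−1=1
SNF(R) diag = [3] → torsion [3]

Answer: M ≅ ℤ^1 ⊕ ℤ/3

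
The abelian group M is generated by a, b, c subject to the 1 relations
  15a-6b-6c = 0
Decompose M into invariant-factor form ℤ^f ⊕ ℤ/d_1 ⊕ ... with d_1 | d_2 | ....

rank_ℚ(R)=1; free=3−1=2
SNF(R) diag = [3] → torsion [3]

Answer: M ≅ ℤ^2 ⊕ ℤ/3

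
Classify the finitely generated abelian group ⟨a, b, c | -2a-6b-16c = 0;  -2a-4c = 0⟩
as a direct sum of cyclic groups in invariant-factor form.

rank_ℚ(R)=2; free=3−2=1
SNF(R) diag = [2, 6] → torsion [2, 6]

Answer: M ≅ ℤ^1 ⊕ ℤ/2 ⊕ ℤ/6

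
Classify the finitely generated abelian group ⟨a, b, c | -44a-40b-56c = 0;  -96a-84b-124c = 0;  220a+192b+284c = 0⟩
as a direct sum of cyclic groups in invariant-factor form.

rank_ℚ(R)=3; free=3−3=0
SNF(R) diag = [4, 4, 4] → torsion [4, 4, 4]

Answer: M ≅ ℤ/4 ⊕ ℤ/4 ⊕ ℤ/4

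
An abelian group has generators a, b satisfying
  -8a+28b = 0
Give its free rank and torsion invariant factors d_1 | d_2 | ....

rank_ℚ(R)=1; free=2−1=1
SNF(R) diag = [4] → torsion [4]

Answer: M ≅ ℤ^1 ⊕ ℤ/4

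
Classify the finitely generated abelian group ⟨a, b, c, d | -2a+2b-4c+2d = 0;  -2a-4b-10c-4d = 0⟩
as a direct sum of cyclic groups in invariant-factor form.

Answer: M ≅ ℤ^2 ⊕ ℤ/2 ⊕ ℤ/6

Derivation:
rank_ℚ(R)=2; free=4−2=2
SNF(R) diag = [2, 6] → torsion [2, 6]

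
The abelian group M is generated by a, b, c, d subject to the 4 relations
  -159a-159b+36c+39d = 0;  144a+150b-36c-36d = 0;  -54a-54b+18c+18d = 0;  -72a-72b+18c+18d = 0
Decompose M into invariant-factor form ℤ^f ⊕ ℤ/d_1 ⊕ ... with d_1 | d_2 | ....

Answer: M ≅ ℤ/3 ⊕ ℤ/6 ⊕ ℤ/18 ⊕ ℤ/18

Derivation:
rank_ℚ(R)=4; free=4−4=0
SNF(R) diag = [3, 6, 18, 18] → torsion [3, 6, 18, 18]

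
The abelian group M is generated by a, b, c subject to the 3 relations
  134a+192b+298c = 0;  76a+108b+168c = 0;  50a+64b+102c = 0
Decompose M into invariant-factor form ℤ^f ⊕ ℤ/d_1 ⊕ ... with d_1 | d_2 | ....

rank_ℚ(R)=3; free=3−3=0
SNF(R) diag = [2, 4, 8] → torsion [2, 4, 8]

Answer: M ≅ ℤ/2 ⊕ ℤ/4 ⊕ ℤ/8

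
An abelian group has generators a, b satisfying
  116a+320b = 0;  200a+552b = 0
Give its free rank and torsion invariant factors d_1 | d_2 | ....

rank_ℚ(R)=2; free=2−2=0
SNF(R) diag = [4, 8] → torsion [4, 8]

Answer: M ≅ ℤ/4 ⊕ ℤ/8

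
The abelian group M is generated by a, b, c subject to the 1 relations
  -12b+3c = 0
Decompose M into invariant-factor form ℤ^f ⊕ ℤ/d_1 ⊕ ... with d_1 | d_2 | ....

rank_ℚ(R)=1; free=3−1=2
SNF(R) diag = [3] → torsion [3]

Answer: M ≅ ℤ^2 ⊕ ℤ/3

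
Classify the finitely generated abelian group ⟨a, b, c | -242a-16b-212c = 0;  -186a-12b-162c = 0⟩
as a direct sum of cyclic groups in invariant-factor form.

Answer: M ≅ ℤ^1 ⊕ ℤ/2 ⊕ ℤ/6

Derivation:
rank_ℚ(R)=2; free=3−2=1
SNF(R) diag = [2, 6] → torsion [2, 6]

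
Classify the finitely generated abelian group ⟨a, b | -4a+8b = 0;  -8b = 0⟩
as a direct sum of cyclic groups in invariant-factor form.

rank_ℚ(R)=2; free=2−2=0
SNF(R) diag = [4, 8] → torsion [4, 8]

Answer: M ≅ ℤ/4 ⊕ ℤ/8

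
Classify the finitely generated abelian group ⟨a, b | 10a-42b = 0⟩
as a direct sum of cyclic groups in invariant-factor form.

rank_ℚ(R)=1; free=2−1=1
SNF(R) diag = [2] → torsion [2]

Answer: M ≅ ℤ^1 ⊕ ℤ/2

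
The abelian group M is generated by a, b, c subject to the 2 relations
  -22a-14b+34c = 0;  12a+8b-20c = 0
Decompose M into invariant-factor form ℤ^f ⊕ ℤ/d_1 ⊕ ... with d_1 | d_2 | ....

rank_ℚ(R)=2; free=3−2=1
SNF(R) diag = [2, 4] → torsion [2, 4]

Answer: M ≅ ℤ^1 ⊕ ℤ/2 ⊕ ℤ/4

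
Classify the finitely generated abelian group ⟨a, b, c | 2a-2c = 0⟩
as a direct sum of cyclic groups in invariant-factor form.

Answer: M ≅ ℤ^2 ⊕ ℤ/2

Derivation:
rank_ℚ(R)=1; free=3−1=2
SNF(R) diag = [2] → torsion [2]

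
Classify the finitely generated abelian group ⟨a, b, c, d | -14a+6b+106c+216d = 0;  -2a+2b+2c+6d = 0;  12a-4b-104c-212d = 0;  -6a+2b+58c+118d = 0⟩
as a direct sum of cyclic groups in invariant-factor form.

Answer: M ≅ ℤ/2 ⊕ ℤ/2 ⊕ ℤ/4 ⊕ ℤ/12

Derivation:
rank_ℚ(R)=4; free=4−4=0
SNF(R) diag = [2, 2, 4, 12] → torsion [2, 2, 4, 12]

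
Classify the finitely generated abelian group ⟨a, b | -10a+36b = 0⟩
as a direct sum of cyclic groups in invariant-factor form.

Answer: M ≅ ℤ^1 ⊕ ℤ/2

Derivation:
rank_ℚ(R)=1; free=2−1=1
SNF(R) diag = [2] → torsion [2]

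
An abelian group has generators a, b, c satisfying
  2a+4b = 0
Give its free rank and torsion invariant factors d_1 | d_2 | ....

rank_ℚ(R)=1; free=3−1=2
SNF(R) diag = [2] → torsion [2]

Answer: M ≅ ℤ^2 ⊕ ℤ/2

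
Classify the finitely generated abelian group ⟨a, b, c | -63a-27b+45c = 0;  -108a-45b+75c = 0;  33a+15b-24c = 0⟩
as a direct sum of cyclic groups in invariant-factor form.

Answer: M ≅ ℤ/3 ⊕ ℤ/3 ⊕ ℤ/9

Derivation:
rank_ℚ(R)=3; free=3−3=0
SNF(R) diag = [3, 3, 9] → torsion [3, 3, 9]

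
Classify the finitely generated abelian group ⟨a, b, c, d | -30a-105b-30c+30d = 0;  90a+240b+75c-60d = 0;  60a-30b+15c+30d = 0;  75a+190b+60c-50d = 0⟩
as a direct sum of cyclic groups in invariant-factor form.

rank_ℚ(R)=4; free=4−4=0
SNF(R) diag = [5, 15, 15, 30] → torsion [5, 15, 15, 30]

Answer: M ≅ ℤ/5 ⊕ ℤ/15 ⊕ ℤ/15 ⊕ ℤ/30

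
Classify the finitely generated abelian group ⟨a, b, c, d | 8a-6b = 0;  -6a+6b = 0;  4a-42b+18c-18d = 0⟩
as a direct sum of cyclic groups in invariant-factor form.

Answer: M ≅ ℤ^1 ⊕ ℤ/2 ⊕ ℤ/6 ⊕ ℤ/18

Derivation:
rank_ℚ(R)=3; free=4−3=1
SNF(R) diag = [2, 6, 18] → torsion [2, 6, 18]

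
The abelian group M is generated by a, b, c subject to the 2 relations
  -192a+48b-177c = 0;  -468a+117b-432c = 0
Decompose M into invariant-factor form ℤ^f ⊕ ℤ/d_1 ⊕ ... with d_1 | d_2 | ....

Answer: M ≅ ℤ^1 ⊕ ℤ/3 ⊕ ℤ/9

Derivation:
rank_ℚ(R)=2; free=3−2=1
SNF(R) diag = [3, 9] → torsion [3, 9]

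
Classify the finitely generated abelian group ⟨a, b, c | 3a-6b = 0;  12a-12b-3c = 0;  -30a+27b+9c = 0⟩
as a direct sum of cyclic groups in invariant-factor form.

Answer: M ≅ ℤ/3 ⊕ ℤ/3 ⊕ ℤ/3

Derivation:
rank_ℚ(R)=3; free=3−3=0
SNF(R) diag = [3, 3, 3] → torsion [3, 3, 3]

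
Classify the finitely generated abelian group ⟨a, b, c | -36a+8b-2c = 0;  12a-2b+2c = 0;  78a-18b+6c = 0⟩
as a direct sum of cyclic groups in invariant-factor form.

rank_ℚ(R)=3; free=3−3=0
SNF(R) diag = [2, 6, 6] → torsion [2, 6, 6]

Answer: M ≅ ℤ/2 ⊕ ℤ/6 ⊕ ℤ/6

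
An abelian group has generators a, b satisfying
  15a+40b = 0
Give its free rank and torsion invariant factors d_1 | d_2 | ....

Answer: M ≅ ℤ^1 ⊕ ℤ/5

Derivation:
rank_ℚ(R)=1; free=2−1=1
SNF(R) diag = [5] → torsion [5]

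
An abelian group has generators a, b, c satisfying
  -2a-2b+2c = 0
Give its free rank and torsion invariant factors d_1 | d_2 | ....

Answer: M ≅ ℤ^2 ⊕ ℤ/2

Derivation:
rank_ℚ(R)=1; free=3−1=2
SNF(R) diag = [2] → torsion [2]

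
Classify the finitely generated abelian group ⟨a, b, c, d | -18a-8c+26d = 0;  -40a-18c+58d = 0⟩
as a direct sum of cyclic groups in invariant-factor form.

Answer: M ≅ ℤ^2 ⊕ ℤ/2 ⊕ ℤ/2

Derivation:
rank_ℚ(R)=2; free=4−2=2
SNF(R) diag = [2, 2] → torsion [2, 2]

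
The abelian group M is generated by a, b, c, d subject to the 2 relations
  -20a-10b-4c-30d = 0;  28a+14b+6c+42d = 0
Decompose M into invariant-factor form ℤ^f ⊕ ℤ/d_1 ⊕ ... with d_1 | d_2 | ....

rank_ℚ(R)=2; free=4−2=2
SNF(R) diag = [2, 2] → torsion [2, 2]

Answer: M ≅ ℤ^2 ⊕ ℤ/2 ⊕ ℤ/2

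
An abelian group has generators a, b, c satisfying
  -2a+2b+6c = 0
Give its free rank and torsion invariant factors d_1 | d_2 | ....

Answer: M ≅ ℤ^2 ⊕ ℤ/2

Derivation:
rank_ℚ(R)=1; free=3−1=2
SNF(R) diag = [2] → torsion [2]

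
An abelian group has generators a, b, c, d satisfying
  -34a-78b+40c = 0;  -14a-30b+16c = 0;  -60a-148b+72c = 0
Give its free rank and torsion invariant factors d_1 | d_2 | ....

rank_ℚ(R)=3; free=4−3=1
SNF(R) diag = [2, 4, 8] → torsion [2, 4, 8]

Answer: M ≅ ℤ^1 ⊕ ℤ/2 ⊕ ℤ/4 ⊕ ℤ/8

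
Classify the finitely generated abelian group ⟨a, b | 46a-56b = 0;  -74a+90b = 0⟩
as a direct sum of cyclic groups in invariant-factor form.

rank_ℚ(R)=2; free=2−2=0
SNF(R) diag = [2, 2] → torsion [2, 2]

Answer: M ≅ ℤ/2 ⊕ ℤ/2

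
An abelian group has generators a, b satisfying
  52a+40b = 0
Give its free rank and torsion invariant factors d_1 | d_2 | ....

rank_ℚ(R)=1; free=2−1=1
SNF(R) diag = [4] → torsion [4]

Answer: M ≅ ℤ^1 ⊕ ℤ/4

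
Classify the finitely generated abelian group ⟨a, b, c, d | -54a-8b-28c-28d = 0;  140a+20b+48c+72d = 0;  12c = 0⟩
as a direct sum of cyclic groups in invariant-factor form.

rank_ℚ(R)=3; free=4−3=1
SNF(R) diag = [2, 4, 12] → torsion [2, 4, 12]

Answer: M ≅ ℤ^1 ⊕ ℤ/2 ⊕ ℤ/4 ⊕ ℤ/12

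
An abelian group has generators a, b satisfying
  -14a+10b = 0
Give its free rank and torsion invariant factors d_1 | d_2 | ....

rank_ℚ(R)=1; free=2−1=1
SNF(R) diag = [2] → torsion [2]

Answer: M ≅ ℤ^1 ⊕ ℤ/2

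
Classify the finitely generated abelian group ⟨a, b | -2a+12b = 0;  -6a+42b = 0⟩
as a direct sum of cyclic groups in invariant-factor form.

Answer: M ≅ ℤ/2 ⊕ ℤ/6

Derivation:
rank_ℚ(R)=2; free=2−2=0
SNF(R) diag = [2, 6] → torsion [2, 6]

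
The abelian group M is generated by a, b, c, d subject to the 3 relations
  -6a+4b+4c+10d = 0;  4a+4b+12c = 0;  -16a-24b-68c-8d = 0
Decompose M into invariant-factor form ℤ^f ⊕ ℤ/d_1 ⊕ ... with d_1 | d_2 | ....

Answer: M ≅ ℤ^1 ⊕ ℤ/2 ⊕ ℤ/4 ⊕ ℤ/12

Derivation:
rank_ℚ(R)=3; free=4−3=1
SNF(R) diag = [2, 4, 12] → torsion [2, 4, 12]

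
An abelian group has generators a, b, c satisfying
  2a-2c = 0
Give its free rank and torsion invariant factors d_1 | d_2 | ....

Answer: M ≅ ℤ^2 ⊕ ℤ/2

Derivation:
rank_ℚ(R)=1; free=3−1=2
SNF(R) diag = [2] → torsion [2]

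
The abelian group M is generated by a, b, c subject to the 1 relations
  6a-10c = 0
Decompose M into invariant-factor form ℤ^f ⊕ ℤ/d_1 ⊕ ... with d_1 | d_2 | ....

rank_ℚ(R)=1; free=3−1=2
SNF(R) diag = [2] → torsion [2]

Answer: M ≅ ℤ^2 ⊕ ℤ/2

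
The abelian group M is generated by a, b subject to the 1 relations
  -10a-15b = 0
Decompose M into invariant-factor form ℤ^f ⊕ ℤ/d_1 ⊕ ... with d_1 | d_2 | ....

rank_ℚ(R)=1; free=2−1=1
SNF(R) diag = [5] → torsion [5]

Answer: M ≅ ℤ^1 ⊕ ℤ/5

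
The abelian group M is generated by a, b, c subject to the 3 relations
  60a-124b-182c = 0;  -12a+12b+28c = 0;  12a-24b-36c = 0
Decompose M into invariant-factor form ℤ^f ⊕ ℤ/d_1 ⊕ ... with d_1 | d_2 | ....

rank_ℚ(R)=3; free=3−3=0
SNF(R) diag = [2, 4, 12] → torsion [2, 4, 12]

Answer: M ≅ ℤ/2 ⊕ ℤ/4 ⊕ ℤ/12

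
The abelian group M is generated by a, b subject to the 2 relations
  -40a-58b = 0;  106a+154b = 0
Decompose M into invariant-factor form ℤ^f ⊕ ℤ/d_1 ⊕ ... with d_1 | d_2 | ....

Answer: M ≅ ℤ/2 ⊕ ℤ/6

Derivation:
rank_ℚ(R)=2; free=2−2=0
SNF(R) diag = [2, 6] → torsion [2, 6]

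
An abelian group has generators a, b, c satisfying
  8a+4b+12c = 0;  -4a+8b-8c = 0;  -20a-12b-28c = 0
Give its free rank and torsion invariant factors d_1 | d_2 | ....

Answer: M ≅ ℤ/4 ⊕ ℤ/4 ⊕ ℤ/8

Derivation:
rank_ℚ(R)=3; free=3−3=0
SNF(R) diag = [4, 4, 8] → torsion [4, 4, 8]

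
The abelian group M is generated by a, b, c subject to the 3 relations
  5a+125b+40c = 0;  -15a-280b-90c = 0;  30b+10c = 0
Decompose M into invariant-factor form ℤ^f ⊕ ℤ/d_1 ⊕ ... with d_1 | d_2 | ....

rank_ℚ(R)=3; free=3−3=0
SNF(R) diag = [5, 5, 10] → torsion [5, 5, 10]

Answer: M ≅ ℤ/5 ⊕ ℤ/5 ⊕ ℤ/10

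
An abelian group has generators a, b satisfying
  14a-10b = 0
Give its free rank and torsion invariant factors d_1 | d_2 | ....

rank_ℚ(R)=1; free=2−1=1
SNF(R) diag = [2] → torsion [2]

Answer: M ≅ ℤ^1 ⊕ ℤ/2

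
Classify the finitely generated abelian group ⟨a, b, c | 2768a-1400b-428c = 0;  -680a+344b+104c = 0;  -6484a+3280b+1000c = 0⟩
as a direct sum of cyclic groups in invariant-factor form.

Answer: M ≅ ℤ/4 ⊕ ℤ/12 ⊕ ℤ/24

Derivation:
rank_ℚ(R)=3; free=3−3=0
SNF(R) diag = [4, 12, 24] → torsion [4, 12, 24]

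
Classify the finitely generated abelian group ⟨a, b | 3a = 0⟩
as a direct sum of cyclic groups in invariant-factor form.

Answer: M ≅ ℤ^1 ⊕ ℤ/3

Derivation:
rank_ℚ(R)=1; free=2−1=1
SNF(R) diag = [3] → torsion [3]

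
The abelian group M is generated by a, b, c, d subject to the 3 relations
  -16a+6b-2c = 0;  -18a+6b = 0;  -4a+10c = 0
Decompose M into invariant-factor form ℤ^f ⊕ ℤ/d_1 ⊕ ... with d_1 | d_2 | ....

Answer: M ≅ ℤ^1 ⊕ ℤ/2 ⊕ ℤ/6 ⊕ ℤ/6

Derivation:
rank_ℚ(R)=3; free=4−3=1
SNF(R) diag = [2, 6, 6] → torsion [2, 6, 6]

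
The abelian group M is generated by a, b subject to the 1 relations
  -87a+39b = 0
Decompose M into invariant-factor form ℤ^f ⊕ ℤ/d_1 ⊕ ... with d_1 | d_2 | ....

Answer: M ≅ ℤ^1 ⊕ ℤ/3

Derivation:
rank_ℚ(R)=1; free=2−1=1
SNF(R) diag = [3] → torsion [3]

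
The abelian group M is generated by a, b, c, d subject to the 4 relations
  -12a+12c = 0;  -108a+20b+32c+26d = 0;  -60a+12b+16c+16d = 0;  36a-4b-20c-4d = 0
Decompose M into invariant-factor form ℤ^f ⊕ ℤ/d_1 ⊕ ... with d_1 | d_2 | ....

Answer: M ≅ ℤ/2 ⊕ ℤ/4 ⊕ ℤ/4 ⊕ ℤ/12

Derivation:
rank_ℚ(R)=4; free=4−4=0
SNF(R) diag = [2, 4, 4, 12] → torsion [2, 4, 4, 12]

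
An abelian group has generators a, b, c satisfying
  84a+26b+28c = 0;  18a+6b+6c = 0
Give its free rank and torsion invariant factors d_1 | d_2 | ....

Answer: M ≅ ℤ^1 ⊕ ℤ/2 ⊕ ℤ/6

Derivation:
rank_ℚ(R)=2; free=3−2=1
SNF(R) diag = [2, 6] → torsion [2, 6]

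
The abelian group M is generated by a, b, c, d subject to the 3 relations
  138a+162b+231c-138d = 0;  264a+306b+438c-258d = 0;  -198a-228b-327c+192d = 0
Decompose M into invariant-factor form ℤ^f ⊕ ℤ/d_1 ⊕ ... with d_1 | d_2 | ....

Answer: M ≅ ℤ^1 ⊕ ℤ/3 ⊕ ℤ/6 ⊕ ℤ/12

Derivation:
rank_ℚ(R)=3; free=4−3=1
SNF(R) diag = [3, 6, 12] → torsion [3, 6, 12]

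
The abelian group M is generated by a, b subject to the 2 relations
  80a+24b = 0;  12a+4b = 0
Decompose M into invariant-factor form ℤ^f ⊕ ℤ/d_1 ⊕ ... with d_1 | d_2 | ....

rank_ℚ(R)=2; free=2−2=0
SNF(R) diag = [4, 8] → torsion [4, 8]

Answer: M ≅ ℤ/4 ⊕ ℤ/8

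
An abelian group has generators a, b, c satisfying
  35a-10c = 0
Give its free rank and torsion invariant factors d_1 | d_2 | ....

Answer: M ≅ ℤ^2 ⊕ ℤ/5

Derivation:
rank_ℚ(R)=1; free=3−1=2
SNF(R) diag = [5] → torsion [5]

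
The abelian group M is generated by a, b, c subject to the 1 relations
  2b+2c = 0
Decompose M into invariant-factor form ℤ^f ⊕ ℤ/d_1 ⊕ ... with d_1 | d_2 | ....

Answer: M ≅ ℤ^2 ⊕ ℤ/2

Derivation:
rank_ℚ(R)=1; free=3−1=2
SNF(R) diag = [2] → torsion [2]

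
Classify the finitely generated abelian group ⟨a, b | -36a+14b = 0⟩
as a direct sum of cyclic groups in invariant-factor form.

rank_ℚ(R)=1; free=2−1=1
SNF(R) diag = [2] → torsion [2]

Answer: M ≅ ℤ^1 ⊕ ℤ/2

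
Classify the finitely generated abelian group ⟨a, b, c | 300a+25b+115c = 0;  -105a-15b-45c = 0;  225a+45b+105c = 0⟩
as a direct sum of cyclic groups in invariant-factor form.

rank_ℚ(R)=3; free=3−3=0
SNF(R) diag = [5, 15, 30] → torsion [5, 15, 30]

Answer: M ≅ ℤ/5 ⊕ ℤ/15 ⊕ ℤ/30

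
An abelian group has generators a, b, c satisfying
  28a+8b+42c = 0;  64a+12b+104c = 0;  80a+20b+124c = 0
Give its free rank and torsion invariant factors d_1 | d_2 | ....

rank_ℚ(R)=3; free=3−3=0
SNF(R) diag = [2, 4, 8] → torsion [2, 4, 8]

Answer: M ≅ ℤ/2 ⊕ ℤ/4 ⊕ ℤ/8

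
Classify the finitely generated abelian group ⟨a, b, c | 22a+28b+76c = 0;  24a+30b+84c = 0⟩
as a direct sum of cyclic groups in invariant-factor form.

rank_ℚ(R)=2; free=3−2=1
SNF(R) diag = [2, 6] → torsion [2, 6]

Answer: M ≅ ℤ^1 ⊕ ℤ/2 ⊕ ℤ/6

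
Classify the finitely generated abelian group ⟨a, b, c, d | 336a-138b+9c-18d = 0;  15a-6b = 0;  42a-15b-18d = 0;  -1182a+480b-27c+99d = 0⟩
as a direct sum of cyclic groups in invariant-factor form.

Answer: M ≅ ℤ/3 ⊕ ℤ/9 ⊕ ℤ/9 ⊕ ℤ/9

Derivation:
rank_ℚ(R)=4; free=4−4=0
SNF(R) diag = [3, 9, 9, 9] → torsion [3, 9, 9, 9]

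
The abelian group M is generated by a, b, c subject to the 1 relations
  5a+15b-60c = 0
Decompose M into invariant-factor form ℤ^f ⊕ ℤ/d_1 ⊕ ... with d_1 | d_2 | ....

Answer: M ≅ ℤ^2 ⊕ ℤ/5

Derivation:
rank_ℚ(R)=1; free=3−1=2
SNF(R) diag = [5] → torsion [5]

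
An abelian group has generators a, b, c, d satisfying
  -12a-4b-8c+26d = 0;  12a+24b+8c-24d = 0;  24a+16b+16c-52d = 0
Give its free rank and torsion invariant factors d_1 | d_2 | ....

Answer: M ≅ ℤ^1 ⊕ ℤ/2 ⊕ ℤ/4 ⊕ ℤ/8

Derivation:
rank_ℚ(R)=3; free=4−3=1
SNF(R) diag = [2, 4, 8] → torsion [2, 4, 8]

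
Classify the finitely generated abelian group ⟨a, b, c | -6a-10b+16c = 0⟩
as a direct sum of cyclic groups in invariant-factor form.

Answer: M ≅ ℤ^2 ⊕ ℤ/2

Derivation:
rank_ℚ(R)=1; free=3−1=2
SNF(R) diag = [2] → torsion [2]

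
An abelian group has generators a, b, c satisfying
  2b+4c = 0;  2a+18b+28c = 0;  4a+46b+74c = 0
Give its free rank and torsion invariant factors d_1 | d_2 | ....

Answer: M ≅ ℤ/2 ⊕ ℤ/2 ⊕ ℤ/2

Derivation:
rank_ℚ(R)=3; free=3−3=0
SNF(R) diag = [2, 2, 2] → torsion [2, 2, 2]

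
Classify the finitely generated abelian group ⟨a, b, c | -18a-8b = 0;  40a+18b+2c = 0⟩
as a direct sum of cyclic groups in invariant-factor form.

Answer: M ≅ ℤ^1 ⊕ ℤ/2 ⊕ ℤ/2

Derivation:
rank_ℚ(R)=2; free=3−2=1
SNF(R) diag = [2, 2] → torsion [2, 2]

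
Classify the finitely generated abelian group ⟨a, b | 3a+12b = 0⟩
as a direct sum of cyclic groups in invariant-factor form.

Answer: M ≅ ℤ^1 ⊕ ℤ/3

Derivation:
rank_ℚ(R)=1; free=2−1=1
SNF(R) diag = [3] → torsion [3]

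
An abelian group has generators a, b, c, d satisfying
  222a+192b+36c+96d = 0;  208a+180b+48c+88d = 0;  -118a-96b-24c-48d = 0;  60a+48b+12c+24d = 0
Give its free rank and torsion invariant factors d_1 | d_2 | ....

rank_ℚ(R)=4; free=4−4=0
SNF(R) diag = [2, 4, 12, 24] → torsion [2, 4, 12, 24]

Answer: M ≅ ℤ/2 ⊕ ℤ/4 ⊕ ℤ/12 ⊕ ℤ/24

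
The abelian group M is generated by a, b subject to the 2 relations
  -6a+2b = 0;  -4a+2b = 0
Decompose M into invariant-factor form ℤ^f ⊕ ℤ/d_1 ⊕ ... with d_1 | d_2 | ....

rank_ℚ(R)=2; free=2−2=0
SNF(R) diag = [2, 2] → torsion [2, 2]

Answer: M ≅ ℤ/2 ⊕ ℤ/2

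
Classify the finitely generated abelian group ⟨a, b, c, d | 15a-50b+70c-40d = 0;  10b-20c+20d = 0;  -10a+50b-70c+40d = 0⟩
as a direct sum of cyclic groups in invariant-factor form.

Answer: M ≅ ℤ^1 ⊕ ℤ/5 ⊕ ℤ/10 ⊕ ℤ/30

Derivation:
rank_ℚ(R)=3; free=4−3=1
SNF(R) diag = [5, 10, 30] → torsion [5, 10, 30]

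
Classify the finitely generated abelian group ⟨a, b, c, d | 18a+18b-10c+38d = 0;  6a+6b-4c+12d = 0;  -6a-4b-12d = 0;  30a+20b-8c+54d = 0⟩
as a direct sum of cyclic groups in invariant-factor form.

rank_ℚ(R)=4; free=4−4=0
SNF(R) diag = [2, 2, 2, 6] → torsion [2, 2, 2, 6]

Answer: M ≅ ℤ/2 ⊕ ℤ/2 ⊕ ℤ/2 ⊕ ℤ/6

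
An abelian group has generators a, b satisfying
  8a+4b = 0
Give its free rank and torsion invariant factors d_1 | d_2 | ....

rank_ℚ(R)=1; free=2−1=1
SNF(R) diag = [4] → torsion [4]

Answer: M ≅ ℤ^1 ⊕ ℤ/4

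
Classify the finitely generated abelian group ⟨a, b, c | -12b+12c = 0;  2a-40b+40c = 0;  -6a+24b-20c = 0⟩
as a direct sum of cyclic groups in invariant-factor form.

Answer: M ≅ ℤ/2 ⊕ ℤ/4 ⊕ ℤ/12

Derivation:
rank_ℚ(R)=3; free=3−3=0
SNF(R) diag = [2, 4, 12] → torsion [2, 4, 12]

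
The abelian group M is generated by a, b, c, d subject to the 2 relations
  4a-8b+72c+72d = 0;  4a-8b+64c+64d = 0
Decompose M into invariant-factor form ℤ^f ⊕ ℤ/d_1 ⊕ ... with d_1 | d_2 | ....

Answer: M ≅ ℤ^2 ⊕ ℤ/4 ⊕ ℤ/8

Derivation:
rank_ℚ(R)=2; free=4−2=2
SNF(R) diag = [4, 8] → torsion [4, 8]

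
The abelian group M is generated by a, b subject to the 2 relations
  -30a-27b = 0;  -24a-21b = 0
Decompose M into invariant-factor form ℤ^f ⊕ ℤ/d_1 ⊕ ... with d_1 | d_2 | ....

rank_ℚ(R)=2; free=2−2=0
SNF(R) diag = [3, 6] → torsion [3, 6]

Answer: M ≅ ℤ/3 ⊕ ℤ/6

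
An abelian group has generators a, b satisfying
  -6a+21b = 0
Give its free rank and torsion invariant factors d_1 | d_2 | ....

rank_ℚ(R)=1; free=2−1=1
SNF(R) diag = [3] → torsion [3]

Answer: M ≅ ℤ^1 ⊕ ℤ/3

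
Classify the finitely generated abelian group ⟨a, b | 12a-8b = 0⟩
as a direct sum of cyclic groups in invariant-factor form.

rank_ℚ(R)=1; free=2−1=1
SNF(R) diag = [4] → torsion [4]

Answer: M ≅ ℤ^1 ⊕ ℤ/4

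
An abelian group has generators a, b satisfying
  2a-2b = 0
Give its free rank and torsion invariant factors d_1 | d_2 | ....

Answer: M ≅ ℤ^1 ⊕ ℤ/2

Derivation:
rank_ℚ(R)=1; free=2−1=1
SNF(R) diag = [2] → torsion [2]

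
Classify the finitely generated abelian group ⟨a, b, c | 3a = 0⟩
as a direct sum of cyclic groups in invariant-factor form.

rank_ℚ(R)=1; free=3−1=2
SNF(R) diag = [3] → torsion [3]

Answer: M ≅ ℤ^2 ⊕ ℤ/3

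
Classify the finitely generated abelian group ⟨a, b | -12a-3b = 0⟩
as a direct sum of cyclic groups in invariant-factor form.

rank_ℚ(R)=1; free=2−1=1
SNF(R) diag = [3] → torsion [3]

Answer: M ≅ ℤ^1 ⊕ ℤ/3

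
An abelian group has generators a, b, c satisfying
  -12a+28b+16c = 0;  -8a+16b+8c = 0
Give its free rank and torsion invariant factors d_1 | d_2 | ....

Answer: M ≅ ℤ^1 ⊕ ℤ/4 ⊕ ℤ/8

Derivation:
rank_ℚ(R)=2; free=3−2=1
SNF(R) diag = [4, 8] → torsion [4, 8]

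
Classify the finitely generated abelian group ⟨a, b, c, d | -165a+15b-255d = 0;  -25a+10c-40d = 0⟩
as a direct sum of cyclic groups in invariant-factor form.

rank_ℚ(R)=2; free=4−2=2
SNF(R) diag = [5, 15] → torsion [5, 15]

Answer: M ≅ ℤ^2 ⊕ ℤ/5 ⊕ ℤ/15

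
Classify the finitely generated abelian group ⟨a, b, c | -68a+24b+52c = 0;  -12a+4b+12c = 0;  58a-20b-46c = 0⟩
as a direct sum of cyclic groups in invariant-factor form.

rank_ℚ(R)=3; free=3−3=0
SNF(R) diag = [2, 4, 8] → torsion [2, 4, 8]

Answer: M ≅ ℤ/2 ⊕ ℤ/4 ⊕ ℤ/8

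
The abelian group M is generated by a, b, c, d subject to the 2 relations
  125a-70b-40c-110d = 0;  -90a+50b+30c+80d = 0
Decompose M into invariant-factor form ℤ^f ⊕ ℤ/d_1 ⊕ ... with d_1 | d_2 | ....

Answer: M ≅ ℤ^2 ⊕ ℤ/5 ⊕ ℤ/10

Derivation:
rank_ℚ(R)=2; free=4−2=2
SNF(R) diag = [5, 10] → torsion [5, 10]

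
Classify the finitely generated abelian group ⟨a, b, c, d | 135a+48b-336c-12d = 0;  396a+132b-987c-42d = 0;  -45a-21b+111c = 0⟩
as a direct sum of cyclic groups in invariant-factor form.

Answer: M ≅ ℤ^1 ⊕ ℤ/3 ⊕ ℤ/3 ⊕ ℤ/9

Derivation:
rank_ℚ(R)=3; free=4−3=1
SNF(R) diag = [3, 3, 9] → torsion [3, 3, 9]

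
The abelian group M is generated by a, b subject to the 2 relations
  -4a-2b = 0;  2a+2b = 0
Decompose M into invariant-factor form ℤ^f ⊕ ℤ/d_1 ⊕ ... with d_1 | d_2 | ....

Answer: M ≅ ℤ/2 ⊕ ℤ/2

Derivation:
rank_ℚ(R)=2; free=2−2=0
SNF(R) diag = [2, 2] → torsion [2, 2]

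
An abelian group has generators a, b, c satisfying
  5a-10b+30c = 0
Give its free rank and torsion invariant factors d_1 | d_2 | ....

rank_ℚ(R)=1; free=3−1=2
SNF(R) diag = [5] → torsion [5]

Answer: M ≅ ℤ^2 ⊕ ℤ/5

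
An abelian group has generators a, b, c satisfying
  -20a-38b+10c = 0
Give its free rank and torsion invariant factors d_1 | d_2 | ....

Answer: M ≅ ℤ^2 ⊕ ℤ/2

Derivation:
rank_ℚ(R)=1; free=3−1=2
SNF(R) diag = [2] → torsion [2]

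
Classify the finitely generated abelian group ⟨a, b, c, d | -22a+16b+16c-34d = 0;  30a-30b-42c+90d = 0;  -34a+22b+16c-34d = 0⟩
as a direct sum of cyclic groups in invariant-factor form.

Answer: M ≅ ℤ^1 ⊕ ℤ/2 ⊕ ℤ/6 ⊕ ℤ/6

Derivation:
rank_ℚ(R)=3; free=4−3=1
SNF(R) diag = [2, 6, 6] → torsion [2, 6, 6]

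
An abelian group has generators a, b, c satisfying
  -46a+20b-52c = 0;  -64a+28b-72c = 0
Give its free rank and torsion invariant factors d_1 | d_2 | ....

Answer: M ≅ ℤ^1 ⊕ ℤ/2 ⊕ ℤ/4

Derivation:
rank_ℚ(R)=2; free=3−2=1
SNF(R) diag = [2, 4] → torsion [2, 4]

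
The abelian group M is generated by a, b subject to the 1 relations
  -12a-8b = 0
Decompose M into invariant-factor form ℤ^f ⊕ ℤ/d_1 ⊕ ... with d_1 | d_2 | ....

rank_ℚ(R)=1; free=2−1=1
SNF(R) diag = [4] → torsion [4]

Answer: M ≅ ℤ^1 ⊕ ℤ/4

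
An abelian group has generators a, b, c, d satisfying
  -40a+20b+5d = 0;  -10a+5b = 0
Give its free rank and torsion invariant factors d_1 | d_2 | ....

Answer: M ≅ ℤ^2 ⊕ ℤ/5 ⊕ ℤ/5

Derivation:
rank_ℚ(R)=2; free=4−2=2
SNF(R) diag = [5, 5] → torsion [5, 5]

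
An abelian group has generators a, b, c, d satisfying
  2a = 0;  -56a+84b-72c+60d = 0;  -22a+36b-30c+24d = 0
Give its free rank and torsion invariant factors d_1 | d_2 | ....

Answer: M ≅ ℤ^1 ⊕ ℤ/2 ⊕ ℤ/6 ⊕ ℤ/12

Derivation:
rank_ℚ(R)=3; free=4−3=1
SNF(R) diag = [2, 6, 12] → torsion [2, 6, 12]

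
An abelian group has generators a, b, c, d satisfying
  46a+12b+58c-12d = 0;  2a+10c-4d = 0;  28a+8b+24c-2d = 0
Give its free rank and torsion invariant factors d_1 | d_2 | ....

rank_ℚ(R)=3; free=4−3=1
SNF(R) diag = [2, 2, 4] → torsion [2, 2, 4]

Answer: M ≅ ℤ^1 ⊕ ℤ/2 ⊕ ℤ/2 ⊕ ℤ/4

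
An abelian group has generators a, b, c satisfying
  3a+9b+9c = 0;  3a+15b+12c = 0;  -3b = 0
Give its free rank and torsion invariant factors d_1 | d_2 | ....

Answer: M ≅ ℤ/3 ⊕ ℤ/3 ⊕ ℤ/3

Derivation:
rank_ℚ(R)=3; free=3−3=0
SNF(R) diag = [3, 3, 3] → torsion [3, 3, 3]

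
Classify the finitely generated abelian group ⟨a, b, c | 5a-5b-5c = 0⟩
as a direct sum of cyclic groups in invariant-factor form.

Answer: M ≅ ℤ^2 ⊕ ℤ/5

Derivation:
rank_ℚ(R)=1; free=3−1=2
SNF(R) diag = [5] → torsion [5]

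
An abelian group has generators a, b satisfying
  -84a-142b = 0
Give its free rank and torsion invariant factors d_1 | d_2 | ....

Answer: M ≅ ℤ^1 ⊕ ℤ/2

Derivation:
rank_ℚ(R)=1; free=2−1=1
SNF(R) diag = [2] → torsion [2]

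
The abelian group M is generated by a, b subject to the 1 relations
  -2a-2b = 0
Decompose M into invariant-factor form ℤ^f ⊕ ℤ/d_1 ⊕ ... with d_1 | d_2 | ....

rank_ℚ(R)=1; free=2−1=1
SNF(R) diag = [2] → torsion [2]

Answer: M ≅ ℤ^1 ⊕ ℤ/2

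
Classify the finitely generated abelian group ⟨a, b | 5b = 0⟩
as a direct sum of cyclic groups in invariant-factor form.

Answer: M ≅ ℤ^1 ⊕ ℤ/5

Derivation:
rank_ℚ(R)=1; free=2−1=1
SNF(R) diag = [5] → torsion [5]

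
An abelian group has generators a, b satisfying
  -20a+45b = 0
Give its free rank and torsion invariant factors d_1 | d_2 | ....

Answer: M ≅ ℤ^1 ⊕ ℤ/5

Derivation:
rank_ℚ(R)=1; free=2−1=1
SNF(R) diag = [5] → torsion [5]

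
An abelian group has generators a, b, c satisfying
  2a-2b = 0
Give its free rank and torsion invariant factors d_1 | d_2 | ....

Answer: M ≅ ℤ^2 ⊕ ℤ/2

Derivation:
rank_ℚ(R)=1; free=3−1=2
SNF(R) diag = [2] → torsion [2]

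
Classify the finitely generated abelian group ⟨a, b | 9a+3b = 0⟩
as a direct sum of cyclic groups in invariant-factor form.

Answer: M ≅ ℤ^1 ⊕ ℤ/3

Derivation:
rank_ℚ(R)=1; free=2−1=1
SNF(R) diag = [3] → torsion [3]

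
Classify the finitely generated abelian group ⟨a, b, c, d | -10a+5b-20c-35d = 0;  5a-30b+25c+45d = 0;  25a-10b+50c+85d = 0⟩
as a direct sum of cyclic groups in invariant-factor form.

rank_ℚ(R)=3; free=4−3=1
SNF(R) diag = [5, 5, 15] → torsion [5, 5, 15]

Answer: M ≅ ℤ^1 ⊕ ℤ/5 ⊕ ℤ/5 ⊕ ℤ/15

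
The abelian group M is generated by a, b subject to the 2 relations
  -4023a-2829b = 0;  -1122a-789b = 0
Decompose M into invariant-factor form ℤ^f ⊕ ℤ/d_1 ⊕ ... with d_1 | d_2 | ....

rank_ℚ(R)=2; free=2−2=0
SNF(R) diag = [3, 3] → torsion [3, 3]

Answer: M ≅ ℤ/3 ⊕ ℤ/3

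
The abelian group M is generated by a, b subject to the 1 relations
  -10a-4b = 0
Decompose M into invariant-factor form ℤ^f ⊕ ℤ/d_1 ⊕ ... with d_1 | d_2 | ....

Answer: M ≅ ℤ^1 ⊕ ℤ/2

Derivation:
rank_ℚ(R)=1; free=2−1=1
SNF(R) diag = [2] → torsion [2]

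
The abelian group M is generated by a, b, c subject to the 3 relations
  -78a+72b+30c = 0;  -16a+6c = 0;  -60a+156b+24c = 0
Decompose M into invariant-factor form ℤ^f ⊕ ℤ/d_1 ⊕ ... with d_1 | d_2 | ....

rank_ℚ(R)=3; free=3−3=0
SNF(R) diag = [2, 6, 12] → torsion [2, 6, 12]

Answer: M ≅ ℤ/2 ⊕ ℤ/6 ⊕ ℤ/12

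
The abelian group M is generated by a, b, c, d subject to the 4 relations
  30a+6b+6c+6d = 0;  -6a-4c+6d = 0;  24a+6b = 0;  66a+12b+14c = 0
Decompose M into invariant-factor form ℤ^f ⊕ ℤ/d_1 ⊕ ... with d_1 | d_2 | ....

Answer: M ≅ ℤ/2 ⊕ ℤ/6 ⊕ ℤ/6 ⊕ ℤ/6

Derivation:
rank_ℚ(R)=4; free=4−4=0
SNF(R) diag = [2, 6, 6, 6] → torsion [2, 6, 6, 6]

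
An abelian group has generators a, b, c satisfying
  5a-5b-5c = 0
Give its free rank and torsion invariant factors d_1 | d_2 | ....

rank_ℚ(R)=1; free=3−1=2
SNF(R) diag = [5] → torsion [5]

Answer: M ≅ ℤ^2 ⊕ ℤ/5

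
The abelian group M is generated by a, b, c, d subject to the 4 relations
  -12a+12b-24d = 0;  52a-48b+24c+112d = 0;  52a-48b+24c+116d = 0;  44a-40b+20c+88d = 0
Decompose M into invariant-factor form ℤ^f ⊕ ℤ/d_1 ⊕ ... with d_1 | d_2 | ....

rank_ℚ(R)=4; free=4−4=0
SNF(R) diag = [4, 4, 4, 12] → torsion [4, 4, 4, 12]

Answer: M ≅ ℤ/4 ⊕ ℤ/4 ⊕ ℤ/4 ⊕ ℤ/12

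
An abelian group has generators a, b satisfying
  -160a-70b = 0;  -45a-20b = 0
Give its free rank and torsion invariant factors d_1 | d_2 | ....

Answer: M ≅ ℤ/5 ⊕ ℤ/10

Derivation:
rank_ℚ(R)=2; free=2−2=0
SNF(R) diag = [5, 10] → torsion [5, 10]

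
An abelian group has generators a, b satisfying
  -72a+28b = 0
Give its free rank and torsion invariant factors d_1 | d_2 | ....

Answer: M ≅ ℤ^1 ⊕ ℤ/4

Derivation:
rank_ℚ(R)=1; free=2−1=1
SNF(R) diag = [4] → torsion [4]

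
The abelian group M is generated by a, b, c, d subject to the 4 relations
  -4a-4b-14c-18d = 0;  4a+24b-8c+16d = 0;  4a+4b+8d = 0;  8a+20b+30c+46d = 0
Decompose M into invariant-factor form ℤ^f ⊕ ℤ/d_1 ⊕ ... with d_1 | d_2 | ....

Answer: M ≅ ℤ/2 ⊕ ℤ/4 ⊕ ℤ/4 ⊕ ℤ/12

Derivation:
rank_ℚ(R)=4; free=4−4=0
SNF(R) diag = [2, 4, 4, 12] → torsion [2, 4, 4, 12]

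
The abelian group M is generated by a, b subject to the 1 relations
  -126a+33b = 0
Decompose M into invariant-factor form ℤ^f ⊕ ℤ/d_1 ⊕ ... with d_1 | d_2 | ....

rank_ℚ(R)=1; free=2−1=1
SNF(R) diag = [3] → torsion [3]

Answer: M ≅ ℤ^1 ⊕ ℤ/3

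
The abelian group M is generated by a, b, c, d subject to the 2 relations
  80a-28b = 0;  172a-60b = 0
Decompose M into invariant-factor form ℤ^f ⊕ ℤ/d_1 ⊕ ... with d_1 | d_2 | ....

Answer: M ≅ ℤ^2 ⊕ ℤ/4 ⊕ ℤ/4

Derivation:
rank_ℚ(R)=2; free=4−2=2
SNF(R) diag = [4, 4] → torsion [4, 4]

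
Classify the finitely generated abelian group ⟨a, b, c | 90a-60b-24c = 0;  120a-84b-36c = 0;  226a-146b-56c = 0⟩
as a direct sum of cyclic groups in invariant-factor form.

rank_ℚ(R)=3; free=3−3=0
SNF(R) diag = [2, 6, 12] → torsion [2, 6, 12]

Answer: M ≅ ℤ/2 ⊕ ℤ/6 ⊕ ℤ/12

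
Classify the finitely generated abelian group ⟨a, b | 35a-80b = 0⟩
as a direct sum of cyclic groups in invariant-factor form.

Answer: M ≅ ℤ^1 ⊕ ℤ/5

Derivation:
rank_ℚ(R)=1; free=2−1=1
SNF(R) diag = [5] → torsion [5]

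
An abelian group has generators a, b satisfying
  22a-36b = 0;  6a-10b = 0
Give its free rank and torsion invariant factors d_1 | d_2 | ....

rank_ℚ(R)=2; free=2−2=0
SNF(R) diag = [2, 2] → torsion [2, 2]

Answer: M ≅ ℤ/2 ⊕ ℤ/2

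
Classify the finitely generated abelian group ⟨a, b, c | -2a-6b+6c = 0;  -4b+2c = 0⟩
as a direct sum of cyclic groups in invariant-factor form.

rank_ℚ(R)=2; free=3−2=1
SNF(R) diag = [2, 2] → torsion [2, 2]

Answer: M ≅ ℤ^1 ⊕ ℤ/2 ⊕ ℤ/2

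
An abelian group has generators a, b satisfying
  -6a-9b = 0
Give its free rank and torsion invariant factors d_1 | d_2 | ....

rank_ℚ(R)=1; free=2−1=1
SNF(R) diag = [3] → torsion [3]

Answer: M ≅ ℤ^1 ⊕ ℤ/3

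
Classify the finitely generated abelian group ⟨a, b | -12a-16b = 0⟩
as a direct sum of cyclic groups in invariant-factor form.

Answer: M ≅ ℤ^1 ⊕ ℤ/4

Derivation:
rank_ℚ(R)=1; free=2−1=1
SNF(R) diag = [4] → torsion [4]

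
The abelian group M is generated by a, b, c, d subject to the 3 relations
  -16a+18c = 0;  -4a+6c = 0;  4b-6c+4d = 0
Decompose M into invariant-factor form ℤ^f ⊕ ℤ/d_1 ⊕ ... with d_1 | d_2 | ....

rank_ℚ(R)=3; free=4−3=1
SNF(R) diag = [2, 4, 12] → torsion [2, 4, 12]

Answer: M ≅ ℤ^1 ⊕ ℤ/2 ⊕ ℤ/4 ⊕ ℤ/12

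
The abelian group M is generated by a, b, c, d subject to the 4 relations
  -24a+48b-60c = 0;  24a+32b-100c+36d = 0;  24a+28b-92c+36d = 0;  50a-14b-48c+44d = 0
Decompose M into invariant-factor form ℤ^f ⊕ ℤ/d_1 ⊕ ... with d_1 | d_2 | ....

rank_ℚ(R)=4; free=4−4=0
SNF(R) diag = [2, 4, 12, 36] → torsion [2, 4, 12, 36]

Answer: M ≅ ℤ/2 ⊕ ℤ/4 ⊕ ℤ/12 ⊕ ℤ/36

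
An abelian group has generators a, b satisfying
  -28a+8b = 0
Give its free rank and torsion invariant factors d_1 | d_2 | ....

rank_ℚ(R)=1; free=2−1=1
SNF(R) diag = [4] → torsion [4]

Answer: M ≅ ℤ^1 ⊕ ℤ/4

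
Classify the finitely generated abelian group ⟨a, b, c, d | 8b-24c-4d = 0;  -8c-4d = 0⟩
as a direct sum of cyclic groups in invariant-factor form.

Answer: M ≅ ℤ^2 ⊕ ℤ/4 ⊕ ℤ/8

Derivation:
rank_ℚ(R)=2; free=4−2=2
SNF(R) diag = [4, 8] → torsion [4, 8]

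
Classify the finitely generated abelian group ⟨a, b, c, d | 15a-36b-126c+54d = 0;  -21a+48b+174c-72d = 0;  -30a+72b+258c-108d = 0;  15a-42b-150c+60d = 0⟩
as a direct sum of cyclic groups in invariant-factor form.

Answer: M ≅ ℤ/3 ⊕ ℤ/6 ⊕ ℤ/6 ⊕ ℤ/6

Derivation:
rank_ℚ(R)=4; free=4−4=0
SNF(R) diag = [3, 6, 6, 6] → torsion [3, 6, 6, 6]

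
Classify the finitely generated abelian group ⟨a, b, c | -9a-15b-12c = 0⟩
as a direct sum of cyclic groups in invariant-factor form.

rank_ℚ(R)=1; free=3−1=2
SNF(R) diag = [3] → torsion [3]

Answer: M ≅ ℤ^2 ⊕ ℤ/3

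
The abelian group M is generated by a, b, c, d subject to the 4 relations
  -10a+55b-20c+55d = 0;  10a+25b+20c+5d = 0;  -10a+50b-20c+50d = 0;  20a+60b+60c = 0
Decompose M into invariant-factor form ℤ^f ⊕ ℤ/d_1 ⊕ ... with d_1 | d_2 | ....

Answer: M ≅ ℤ/5 ⊕ ℤ/10 ⊕ ℤ/20 ⊕ ℤ/20

Derivation:
rank_ℚ(R)=4; free=4−4=0
SNF(R) diag = [5, 10, 20, 20] → torsion [5, 10, 20, 20]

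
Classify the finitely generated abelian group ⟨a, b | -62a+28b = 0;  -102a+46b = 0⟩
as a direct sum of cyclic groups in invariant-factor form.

rank_ℚ(R)=2; free=2−2=0
SNF(R) diag = [2, 2] → torsion [2, 2]

Answer: M ≅ ℤ/2 ⊕ ℤ/2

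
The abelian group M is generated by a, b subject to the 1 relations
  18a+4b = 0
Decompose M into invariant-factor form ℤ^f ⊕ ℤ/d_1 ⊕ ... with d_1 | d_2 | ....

rank_ℚ(R)=1; free=2−1=1
SNF(R) diag = [2] → torsion [2]

Answer: M ≅ ℤ^1 ⊕ ℤ/2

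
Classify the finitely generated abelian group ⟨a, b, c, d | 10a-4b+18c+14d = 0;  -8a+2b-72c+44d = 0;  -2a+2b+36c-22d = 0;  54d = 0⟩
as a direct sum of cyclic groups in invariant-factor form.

rank_ℚ(R)=4; free=4−4=0
SNF(R) diag = [2, 6, 18, 54] → torsion [2, 6, 18, 54]

Answer: M ≅ ℤ/2 ⊕ ℤ/6 ⊕ ℤ/18 ⊕ ℤ/54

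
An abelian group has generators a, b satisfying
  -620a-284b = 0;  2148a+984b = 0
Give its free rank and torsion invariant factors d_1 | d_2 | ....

rank_ℚ(R)=2; free=2−2=0
SNF(R) diag = [4, 12] → torsion [4, 12]

Answer: M ≅ ℤ/4 ⊕ ℤ/12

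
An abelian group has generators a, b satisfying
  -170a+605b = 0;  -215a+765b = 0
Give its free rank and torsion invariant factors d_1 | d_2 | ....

rank_ℚ(R)=2; free=2−2=0
SNF(R) diag = [5, 5] → torsion [5, 5]

Answer: M ≅ ℤ/5 ⊕ ℤ/5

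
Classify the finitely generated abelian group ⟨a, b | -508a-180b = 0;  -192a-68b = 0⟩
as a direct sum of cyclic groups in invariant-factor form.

rank_ℚ(R)=2; free=2−2=0
SNF(R) diag = [4, 4] → torsion [4, 4]

Answer: M ≅ ℤ/4 ⊕ ℤ/4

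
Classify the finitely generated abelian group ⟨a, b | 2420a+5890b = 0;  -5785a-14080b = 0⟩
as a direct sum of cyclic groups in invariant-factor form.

rank_ℚ(R)=2; free=2−2=0
SNF(R) diag = [5, 10] → torsion [5, 10]

Answer: M ≅ ℤ/5 ⊕ ℤ/10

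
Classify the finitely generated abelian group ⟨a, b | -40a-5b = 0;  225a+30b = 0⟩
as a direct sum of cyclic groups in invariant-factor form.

Answer: M ≅ ℤ/5 ⊕ ℤ/15

Derivation:
rank_ℚ(R)=2; free=2−2=0
SNF(R) diag = [5, 15] → torsion [5, 15]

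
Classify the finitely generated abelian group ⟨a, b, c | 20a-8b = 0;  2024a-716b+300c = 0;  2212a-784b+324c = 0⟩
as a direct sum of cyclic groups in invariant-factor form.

Answer: M ≅ ℤ/4 ⊕ ℤ/12 ⊕ ℤ/36

Derivation:
rank_ℚ(R)=3; free=3−3=0
SNF(R) diag = [4, 12, 36] → torsion [4, 12, 36]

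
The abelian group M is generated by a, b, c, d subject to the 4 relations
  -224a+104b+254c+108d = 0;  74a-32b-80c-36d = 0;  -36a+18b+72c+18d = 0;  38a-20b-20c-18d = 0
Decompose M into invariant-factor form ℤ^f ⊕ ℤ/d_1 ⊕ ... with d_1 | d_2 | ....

rank_ℚ(R)=4; free=4−4=0
SNF(R) diag = [2, 6, 18, 54] → torsion [2, 6, 18, 54]

Answer: M ≅ ℤ/2 ⊕ ℤ/6 ⊕ ℤ/18 ⊕ ℤ/54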